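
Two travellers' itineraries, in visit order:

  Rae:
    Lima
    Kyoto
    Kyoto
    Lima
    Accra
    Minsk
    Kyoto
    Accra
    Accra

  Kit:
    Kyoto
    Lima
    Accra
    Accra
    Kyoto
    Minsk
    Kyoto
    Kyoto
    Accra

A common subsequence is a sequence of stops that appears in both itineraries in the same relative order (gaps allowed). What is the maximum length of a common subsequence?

One common subsequence of length 6: Kyoto at Rae[3]=Kit[1] → Lima at Rae[4]=Kit[2] → Accra at Rae[5]=Kit[4] → Minsk at Rae[6]=Kit[6] → Kyoto at Rae[7]=Kit[8] → Accra at Rae[9]=Kit[9], and the DP table's final entry dp[9][9] is also 6, so no common subsequence is longer.

6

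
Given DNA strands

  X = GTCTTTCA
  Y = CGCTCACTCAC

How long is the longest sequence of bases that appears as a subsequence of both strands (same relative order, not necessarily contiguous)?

6

One common subsequence of length 6: G [1,2]; then T [2,4]; then C [3,7]; then T [6,8]; then C [7,9]; then A [8,10]. The LCS DP gives dp[8][11] = 6, so this is optimal.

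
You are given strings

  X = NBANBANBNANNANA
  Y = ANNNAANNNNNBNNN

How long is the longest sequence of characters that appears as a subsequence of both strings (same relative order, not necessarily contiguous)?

Match N at X[1]=Y[4]; then A at X[3]=Y[6]; then N at X[4]=Y[10]; then N at X[7]=Y[11]; then B at X[8]=Y[12]; then N at X[11]=Y[13]; then N at X[12]=Y[14]; then N at X[14]=Y[15] — 8 characters in the same relative order in both. dp[15][15] = 8 confirms this is the maximum.

8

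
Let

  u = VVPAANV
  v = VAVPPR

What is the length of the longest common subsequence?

3

Match V [1,1], then V [2,3], then P [3,5] — 3 characters in the same relative order in both. dp[7][6] = 3 confirms this is the maximum.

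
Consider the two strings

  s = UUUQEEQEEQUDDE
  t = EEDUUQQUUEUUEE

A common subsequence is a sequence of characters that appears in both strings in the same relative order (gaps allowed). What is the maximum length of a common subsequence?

7

One common subsequence of length 7: U (s #2, t #4), U (s #3, t #5), Q (s #4, t #6), Q (s #7, t #7), E (s #8, t #10), E (s #9, t #13), E (s #14, t #14). dp[14][14] = 7 confirms this is the maximum.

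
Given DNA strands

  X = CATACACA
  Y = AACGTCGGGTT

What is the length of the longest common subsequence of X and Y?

Pick A at X[2]=Y[1], then A at X[4]=Y[2], then C at X[5]=Y[3], then C at X[7]=Y[6]; all 4 bases appear in both, in order. Since dp[8][11] = 4, nothing longer is possible.

4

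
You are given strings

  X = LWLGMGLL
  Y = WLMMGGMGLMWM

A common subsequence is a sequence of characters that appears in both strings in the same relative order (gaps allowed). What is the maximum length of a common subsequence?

Pick W at X[2]=Y[1]; then L at X[3]=Y[2]; then G at X[4]=Y[6]; then M at X[5]=Y[7]; then G at X[6]=Y[8]; then L at X[7]=Y[9]; all 6 characters appear in both, in order. Since dp[8][12] = 6, nothing longer is possible.

6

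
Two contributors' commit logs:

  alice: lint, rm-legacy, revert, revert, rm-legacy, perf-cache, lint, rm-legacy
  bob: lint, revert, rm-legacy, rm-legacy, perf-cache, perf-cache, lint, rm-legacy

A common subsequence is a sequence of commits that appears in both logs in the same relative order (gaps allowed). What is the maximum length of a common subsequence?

6

Match lint (alice #1, bob #1); then rm-legacy (alice #2, bob #3); then rm-legacy (alice #5, bob #4); then perf-cache (alice #6, bob #6); then lint (alice #7, bob #7); then rm-legacy (alice #8, bob #8) — 6 commits in the same relative order in both. The LCS DP gives dp[8][8] = 6, so this is optimal.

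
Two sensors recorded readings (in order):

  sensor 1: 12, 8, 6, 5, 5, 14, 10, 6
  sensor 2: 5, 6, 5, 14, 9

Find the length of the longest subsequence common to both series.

One common subsequence of length 3: 6 at sensor 1[3]=sensor 2[2] → 5 at sensor 1[5]=sensor 2[3] → 14 at sensor 1[6]=sensor 2[4]. Since dp[8][5] = 3, nothing longer is possible.

3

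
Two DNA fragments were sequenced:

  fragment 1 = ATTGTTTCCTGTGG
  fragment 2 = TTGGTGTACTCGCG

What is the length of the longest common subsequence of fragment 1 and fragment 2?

Pick T [2,1]; then T [3,2]; then G [4,4]; then T [5,5]; then T [6,7]; then T [7,10]; then C [8,11]; then C [9,13]; then G [14,14]; all 9 bases appear in both, in order. The LCS DP gives dp[14][14] = 9, so this is optimal.

9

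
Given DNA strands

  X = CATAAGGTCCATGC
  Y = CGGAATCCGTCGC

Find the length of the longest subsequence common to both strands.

9

Match C [1,1]; then A [4,4]; then A [5,5]; then T [8,6]; then C [9,7]; then C [10,8]; then T [12,10]; then G [13,12]; then C [14,13] — 9 bases in the same relative order in both. The LCS DP gives dp[14][13] = 9, so this is optimal.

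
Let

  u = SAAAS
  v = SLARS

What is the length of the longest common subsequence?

3

One common subsequence of length 3: S at u[1]=v[1] → A at u[2]=v[3] → S at u[5]=v[5]. dp[5][5] = 3 confirms this is the maximum.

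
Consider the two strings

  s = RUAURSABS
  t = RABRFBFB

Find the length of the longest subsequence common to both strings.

Let dp[i][j] be the LCS length of the first i characters of s and the first j characters of t. dp[i][j] = dp[i-1][j-1]+1 when the i-th and j-th characters match, else max(dp[i-1][j], dp[i][j-1]).
    ·  R  A  B  R  F  B  F  B
 ·  0  0  0  0  0  0  0  0  0
 R  0  1  1  1  1  1  1  1  1
 U  0  1  1  1  1  1  1  1  1
 A  0  1  2  2  2  2  2  2  2
 U  0  1  2  2  2  2  2  2  2
 R  0  1  2  2  3  3  3  3  3
 S  0  1  2  2  3  3  3  3  3
 A  0  1  2  2  3  3  3  3  3
 B  0  1  2  3  3  3  4  4  4
 S  0  1  2  3  3  3  4  4  4
dp[9][8] = 4. One LCS (by backtracking along matches): RARB.

4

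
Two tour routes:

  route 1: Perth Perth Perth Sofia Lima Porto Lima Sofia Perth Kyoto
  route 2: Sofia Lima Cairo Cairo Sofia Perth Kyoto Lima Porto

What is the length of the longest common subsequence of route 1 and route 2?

5

Match Sofia (route 1 #4, route 2 #1) → Lima (route 1 #5, route 2 #2) → Sofia (route 1 #8, route 2 #5) → Perth (route 1 #9, route 2 #6) → Kyoto (route 1 #10, route 2 #7) — 5 stops in the same relative order in both. dp[10][9] = 5 confirms this is the maximum.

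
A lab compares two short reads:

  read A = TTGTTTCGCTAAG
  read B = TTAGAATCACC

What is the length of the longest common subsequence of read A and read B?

6

Let dp[i][j] be the LCS length of the first i bases of read A and the first j bases of read B. dp[i][j] = dp[i-1][j-1]+1 when the i-th and j-th bases match, else max(dp[i-1][j], dp[i][j-1]).
    ·  T  T  A  G  A  A  T  C  A  C  C
 ·  0  0  0  0  0  0  0  0  0  0  0  0
 T  0  1  1  1  1  1  1  1  1  1  1  1
 T  0  1  2  2  2  2  2  2  2  2  2  2
 G  0  1  2  2  3  3  3  3  3  3  3  3
 T  0  1  2  2  3  3  3  4  4  4  4  4
 T  0  1  2  2  3  3  3  4  4  4  4  4
 T  0  1  2  2  3  3  3  4  4  4  4  4
 C  0  1  2  2  3  3  3  4  5  5  5  5
 G  0  1  2  2  3  3  3  4  5  5  5  5
 C  0  1  2  2  3  3  3  4  5  5  6  6
 T  0  1  2  2  3  3  3  4  5  5  6  6
 A  0  1  2  3  3  4  4  4  5  6  6  6
 A  0  1  2  3  3  4  5  5  5  6  6  6
 G  0  1  2  3  4  4  5  5  5  6  6  6
dp[13][11] = 6. One LCS (by backtracking along matches): TTGTCC.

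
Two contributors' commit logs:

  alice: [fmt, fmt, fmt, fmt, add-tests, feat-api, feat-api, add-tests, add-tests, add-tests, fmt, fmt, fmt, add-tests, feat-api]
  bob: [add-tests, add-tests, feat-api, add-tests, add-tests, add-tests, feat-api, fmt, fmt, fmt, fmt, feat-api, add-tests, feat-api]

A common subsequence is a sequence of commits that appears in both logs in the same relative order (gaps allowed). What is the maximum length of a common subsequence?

One common subsequence of length 10: add-tests (alice #5, bob #2), feat-api (alice #7, bob #3), add-tests (alice #8, bob #4), add-tests (alice #9, bob #5), add-tests (alice #10, bob #6), fmt (alice #11, bob #9), fmt (alice #12, bob #10), fmt (alice #13, bob #11), add-tests (alice #14, bob #13), feat-api (alice #15, bob #14), and the DP table's final entry dp[15][14] is also 10, so no common subsequence is longer.

10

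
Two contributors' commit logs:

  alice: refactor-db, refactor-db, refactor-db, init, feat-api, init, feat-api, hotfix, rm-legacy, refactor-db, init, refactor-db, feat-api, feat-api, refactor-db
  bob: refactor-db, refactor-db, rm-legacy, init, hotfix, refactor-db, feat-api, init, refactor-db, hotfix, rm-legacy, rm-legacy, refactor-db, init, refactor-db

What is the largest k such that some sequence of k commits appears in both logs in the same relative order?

Pick refactor-db at alice[1]=bob[1]; then refactor-db at alice[2]=bob[2]; then refactor-db at alice[3]=bob[6]; then feat-api at alice[5]=bob[7]; then init at alice[6]=bob[8]; then hotfix at alice[8]=bob[10]; then rm-legacy at alice[9]=bob[12]; then refactor-db at alice[10]=bob[13]; then init at alice[11]=bob[14]; then refactor-db at alice[15]=bob[15]; all 10 commits appear in both, in order, and the DP table's final entry dp[15][15] is also 10, so no common subsequence is longer.

10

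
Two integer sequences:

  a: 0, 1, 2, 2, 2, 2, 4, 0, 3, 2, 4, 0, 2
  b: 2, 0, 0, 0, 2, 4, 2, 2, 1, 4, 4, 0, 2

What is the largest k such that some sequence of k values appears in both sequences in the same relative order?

Pick 0 (a #1, b #4); then 2 (a #3, b #5); then 2 (a #4, b #7); then 2 (a #5, b #8); then 4 (a #7, b #10); then 4 (a #11, b #11); then 0 (a #12, b #12); then 2 (a #13, b #13); all 8 values appear in both, in order. dp[13][13] = 8 confirms this is the maximum.

8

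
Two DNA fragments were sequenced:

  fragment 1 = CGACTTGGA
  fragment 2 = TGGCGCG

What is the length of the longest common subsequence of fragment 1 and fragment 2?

4

Taking C at fragment 1[1]=fragment 2[4] → G at fragment 1[2]=fragment 2[5] → C at fragment 1[4]=fragment 2[6] → G at fragment 1[8]=fragment 2[7] gives a common subsequence of length 4. Since dp[9][7] = 4, nothing longer is possible.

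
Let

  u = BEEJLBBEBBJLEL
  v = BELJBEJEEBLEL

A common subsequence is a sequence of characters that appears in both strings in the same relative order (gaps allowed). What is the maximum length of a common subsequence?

9

Match B at u[1]=v[1]; then E at u[2]=v[2]; then E at u[3]=v[6]; then J at u[4]=v[7]; then E at u[8]=v[9]; then B at u[10]=v[10]; then L at u[12]=v[11]; then E at u[13]=v[12]; then L at u[14]=v[13] — 9 characters in the same relative order in both, and the DP table's final entry dp[14][13] is also 9, so no common subsequence is longer.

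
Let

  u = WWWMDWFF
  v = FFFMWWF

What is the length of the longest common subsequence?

Match W (u #3, v #5), W (u #6, v #6), F (u #8, v #7) — 3 characters in the same relative order in both. dp[8][7] = 3 confirms this is the maximum.

3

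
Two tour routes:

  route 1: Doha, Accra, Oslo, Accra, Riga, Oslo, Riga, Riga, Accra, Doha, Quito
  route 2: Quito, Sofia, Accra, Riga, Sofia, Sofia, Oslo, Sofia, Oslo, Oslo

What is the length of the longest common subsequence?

3

One common subsequence of length 3: Accra (route 1 #2, route 2 #3); then Oslo (route 1 #3, route 2 #9); then Oslo (route 1 #6, route 2 #10). The LCS DP gives dp[11][10] = 3, so this is optimal.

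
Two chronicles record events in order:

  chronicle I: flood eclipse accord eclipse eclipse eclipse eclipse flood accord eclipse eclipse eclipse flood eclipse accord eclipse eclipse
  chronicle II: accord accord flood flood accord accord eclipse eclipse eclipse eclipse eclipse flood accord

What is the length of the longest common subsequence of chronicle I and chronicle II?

9

Taking flood [1,4]; then accord [3,6]; then eclipse [6,7]; then eclipse [7,8]; then eclipse [10,9]; then eclipse [11,10]; then eclipse [12,11]; then flood [13,12]; then accord [15,13] gives a common subsequence of length 9. The LCS DP gives dp[17][13] = 9, so this is optimal.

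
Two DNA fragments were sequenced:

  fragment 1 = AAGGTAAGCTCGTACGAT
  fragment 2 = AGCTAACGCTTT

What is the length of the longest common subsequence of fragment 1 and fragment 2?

10

Taking A [2,1]; then G [3,2]; then T [5,4]; then A [6,5]; then A [7,6]; then G [8,8]; then C [9,9]; then T [10,10]; then T [13,11]; then T [18,12] gives a common subsequence of length 10. dp[18][12] = 10 confirms this is the maximum.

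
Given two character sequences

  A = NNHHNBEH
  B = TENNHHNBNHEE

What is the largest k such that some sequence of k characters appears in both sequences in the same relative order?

7

One common subsequence of length 7: N at A[1]=B[3] → N at A[2]=B[4] → H at A[3]=B[5] → H at A[4]=B[6] → N at A[5]=B[7] → B at A[6]=B[8] → E at A[7]=B[12]. The LCS DP gives dp[8][12] = 7, so this is optimal.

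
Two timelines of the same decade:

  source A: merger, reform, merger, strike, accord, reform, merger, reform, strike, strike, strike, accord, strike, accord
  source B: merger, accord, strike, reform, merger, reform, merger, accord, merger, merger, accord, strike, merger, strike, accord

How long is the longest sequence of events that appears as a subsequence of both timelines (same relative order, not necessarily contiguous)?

8

Taking merger [1,5]; then reform [2,6]; then merger [3,7]; then accord [5,8]; then merger [7,10]; then strike [9,12]; then strike [13,14]; then accord [14,15] gives a common subsequence of length 8, and the DP table's final entry dp[14][15] is also 8, so no common subsequence is longer.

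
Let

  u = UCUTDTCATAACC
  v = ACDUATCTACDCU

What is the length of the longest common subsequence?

One common subsequence of length 8: C (u #2, v #2); then U (u #3, v #4); then T (u #6, v #6); then C (u #7, v #7); then T (u #9, v #8); then A (u #11, v #9); then C (u #12, v #10); then C (u #13, v #12), and the DP table's final entry dp[13][13] is also 8, so no common subsequence is longer.

8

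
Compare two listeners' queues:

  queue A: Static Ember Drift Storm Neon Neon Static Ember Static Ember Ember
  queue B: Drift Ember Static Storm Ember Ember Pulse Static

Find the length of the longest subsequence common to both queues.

5

Match Drift at queue A[3]=queue B[1], Ember at queue A[8]=queue B[2], Static at queue A[9]=queue B[3], Ember at queue A[10]=queue B[5], Ember at queue A[11]=queue B[6] — 5 songs in the same relative order in both, and the DP table's final entry dp[11][8] is also 5, so no common subsequence is longer.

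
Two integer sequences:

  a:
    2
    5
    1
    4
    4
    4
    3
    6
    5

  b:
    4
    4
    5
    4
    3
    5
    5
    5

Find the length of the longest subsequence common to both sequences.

5

Let dp[i][j] be the LCS length of the first i values of a and the first j values of b. dp[i][j] = dp[i-1][j-1]+1 when the i-th and j-th values match, else max(dp[i-1][j], dp[i][j-1]).
    ·  4  4  5  4  3  5  5  5
 ·  0  0  0  0  0  0  0  0  0
 2  0  0  0  0  0  0  0  0  0
 5  0  0  0  1  1  1  1  1  1
 1  0  0  0  1  1  1  1  1  1
 4  0  1  1  1  2  2  2  2  2
 4  0  1  2  2  2  2  2  2  2
 4  0  1  2  2  3  3  3  3  3
 3  0  1  2  2  3  4  4  4  4
 6  0  1  2  2  3  4  4  4  4
 5  0  1  2  3  3  4  5  5  5
dp[9][8] = 5. One LCS (by backtracking along matches): 4, 4, 4, 3, 5.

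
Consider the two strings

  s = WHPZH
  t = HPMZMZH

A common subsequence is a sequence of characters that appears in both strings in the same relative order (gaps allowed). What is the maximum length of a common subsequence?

4

One common subsequence of length 4: H [2,1] → P [3,2] → Z [4,6] → H [5,7]. dp[5][7] = 4 confirms this is the maximum.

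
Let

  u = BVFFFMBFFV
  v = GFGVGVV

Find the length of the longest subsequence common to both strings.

Taking V (u #2, v #6), then V (u #10, v #7) gives a common subsequence of length 2, and the DP table's final entry dp[10][7] is also 2, so no common subsequence is longer.

2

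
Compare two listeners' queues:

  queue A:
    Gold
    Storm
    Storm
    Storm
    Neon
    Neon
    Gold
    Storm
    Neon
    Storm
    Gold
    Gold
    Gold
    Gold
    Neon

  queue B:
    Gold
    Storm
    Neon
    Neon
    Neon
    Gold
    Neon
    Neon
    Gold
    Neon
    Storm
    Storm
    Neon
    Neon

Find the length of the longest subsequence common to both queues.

Match Gold (queue A #1, queue B #1); then Storm (queue A #2, queue B #2); then Neon (queue A #5, queue B #7); then Neon (queue A #6, queue B #8); then Gold (queue A #7, queue B #9); then Storm (queue A #8, queue B #12); then Neon (queue A #9, queue B #13); then Neon (queue A #15, queue B #14) — 8 songs in the same relative order in both. Since dp[15][14] = 8, nothing longer is possible.

8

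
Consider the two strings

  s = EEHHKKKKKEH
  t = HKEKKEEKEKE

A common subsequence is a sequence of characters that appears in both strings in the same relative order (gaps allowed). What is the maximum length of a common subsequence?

7

Let dp[i][j] be the LCS length of the first i characters of s and the first j characters of t. dp[i][j] = dp[i-1][j-1]+1 when the i-th and j-th characters match, else max(dp[i-1][j], dp[i][j-1]).
    ·  H  K  E  K  K  E  E  K  E  K  E
 ·  0  0  0  0  0  0  0  0  0  0  0  0
 E  0  0  0  1  1  1  1  1  1  1  1  1
 E  0  0  0  1  1  1  2  2  2  2  2  2
 H  0  1  1  1  1  1  2  2  2  2  2  2
 H  0  1  1  1  1  1  2  2  2  2  2  2
 K  0  1  2  2  2  2  2  2  3  3  3  3
 K  0  1  2  2  3  3  3  3  3  3  4  4
 K  0  1  2  2  3  4  4  4  4  4  4  4
 K  0  1  2  2  3  4  4  4  5  5  5  5
 K  0  1  2  2  3  4  4  4  5  5  6  6
 E  0  1  2  3  3  4  5  5  5  6  6  7
 H  0  1  2  3  3  4  5  5  5  6  6  7
dp[11][11] = 7. One LCS (by backtracking along matches): HKKKKKE.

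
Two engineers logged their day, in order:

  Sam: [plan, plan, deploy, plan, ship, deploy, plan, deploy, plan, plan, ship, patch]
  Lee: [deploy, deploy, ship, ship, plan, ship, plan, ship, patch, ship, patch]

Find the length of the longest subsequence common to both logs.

Match deploy [3,2], plan [4,5], ship [5,6], plan [7,7], ship [11,10], patch [12,11] — 6 tasks in the same relative order in both, and the DP table's final entry dp[12][11] is also 6, so no common subsequence is longer.

6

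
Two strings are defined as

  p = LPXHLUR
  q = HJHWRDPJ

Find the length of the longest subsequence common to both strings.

Let dp[i][j] be the LCS length of the first i characters of p and the first j characters of q. dp[i][j] = dp[i-1][j-1]+1 when the i-th and j-th characters match, else max(dp[i-1][j], dp[i][j-1]).
    ·  H  J  H  W  R  D  P  J
 ·  0  0  0  0  0  0  0  0  0
 L  0  0  0  0  0  0  0  0  0
 P  0  0  0  0  0  0  0  1  1
 X  0  0  0  0  0  0  0  1  1
 H  0  1  1  1  1  1  1  1  1
 L  0  1  1  1  1  1  1  1  1
 U  0  1  1  1  1  1  1  1  1
 R  0  1  1  1  1  2  2  2  2
dp[7][8] = 2. One LCS (by backtracking along matches): HR.

2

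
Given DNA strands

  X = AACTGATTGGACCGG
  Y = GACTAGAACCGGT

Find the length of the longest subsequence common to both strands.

Taking A at X[2]=Y[2]; then C at X[3]=Y[3]; then T at X[4]=Y[4]; then G at X[5]=Y[6]; then A at X[6]=Y[7]; then A at X[11]=Y[8]; then C at X[12]=Y[9]; then C at X[13]=Y[10]; then G at X[14]=Y[11]; then G at X[15]=Y[12] gives a common subsequence of length 10. dp[15][13] = 10 confirms this is the maximum.

10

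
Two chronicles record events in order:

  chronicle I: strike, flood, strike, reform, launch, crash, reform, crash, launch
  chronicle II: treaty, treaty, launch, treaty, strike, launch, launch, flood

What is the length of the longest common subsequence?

One common subsequence of length 3: strike (chronicle I #3, chronicle II #5) → launch (chronicle I #5, chronicle II #6) → launch (chronicle I #9, chronicle II #7). Since dp[9][8] = 3, nothing longer is possible.

3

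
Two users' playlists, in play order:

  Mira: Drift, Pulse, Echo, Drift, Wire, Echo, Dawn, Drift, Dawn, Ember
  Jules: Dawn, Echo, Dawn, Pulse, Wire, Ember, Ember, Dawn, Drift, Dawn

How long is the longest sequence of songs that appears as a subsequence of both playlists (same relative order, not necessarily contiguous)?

5

One common subsequence of length 5: Pulse [2,4] → Wire [5,5] → Dawn [7,8] → Drift [8,9] → Dawn [9,10]. Since dp[10][10] = 5, nothing longer is possible.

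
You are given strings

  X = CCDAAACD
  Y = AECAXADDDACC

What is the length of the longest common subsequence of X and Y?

One common subsequence of length 5: C at X[2]=Y[3] → A at X[4]=Y[4] → A at X[5]=Y[6] → A at X[6]=Y[10] → C at X[7]=Y[12]. dp[8][12] = 5 confirms this is the maximum.

5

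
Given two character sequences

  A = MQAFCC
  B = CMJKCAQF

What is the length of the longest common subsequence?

Match M at A[1]=B[2]; then Q at A[2]=B[7]; then F at A[4]=B[8] — 3 characters in the same relative order in both. The LCS DP gives dp[6][8] = 3, so this is optimal.

3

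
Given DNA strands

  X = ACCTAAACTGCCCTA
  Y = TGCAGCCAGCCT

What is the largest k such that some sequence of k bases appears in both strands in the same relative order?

8

Match A at X[1]=Y[4], then C at X[2]=Y[6], then C at X[3]=Y[7], then A at X[7]=Y[8], then G at X[10]=Y[9], then C at X[12]=Y[10], then C at X[13]=Y[11], then T at X[14]=Y[12] — 8 bases in the same relative order in both. Since dp[15][12] = 8, nothing longer is possible.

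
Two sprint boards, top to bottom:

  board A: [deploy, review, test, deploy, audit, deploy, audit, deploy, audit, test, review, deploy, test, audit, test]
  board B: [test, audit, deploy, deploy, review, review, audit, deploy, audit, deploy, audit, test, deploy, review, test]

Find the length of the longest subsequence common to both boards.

Match deploy (board A #1, board B #4), then review (board A #2, board B #6), then audit (board A #5, board B #7), then deploy (board A #6, board B #8), then audit (board A #7, board B #9), then deploy (board A #8, board B #10), then audit (board A #9, board B #11), then test (board A #10, board B #12), then review (board A #11, board B #14), then test (board A #15, board B #15) — 10 tasks in the same relative order in both. dp[15][15] = 10 confirms this is the maximum.

10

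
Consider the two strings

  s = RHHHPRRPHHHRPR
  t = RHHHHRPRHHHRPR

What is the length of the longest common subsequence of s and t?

12

Taking R [1,1] → H [2,3] → H [3,4] → H [4,5] → P [5,7] → R [7,8] → H [9,9] → H [10,10] → H [11,11] → R [12,12] → P [13,13] → R [14,14] gives a common subsequence of length 12, and the DP table's final entry dp[14][14] is also 12, so no common subsequence is longer.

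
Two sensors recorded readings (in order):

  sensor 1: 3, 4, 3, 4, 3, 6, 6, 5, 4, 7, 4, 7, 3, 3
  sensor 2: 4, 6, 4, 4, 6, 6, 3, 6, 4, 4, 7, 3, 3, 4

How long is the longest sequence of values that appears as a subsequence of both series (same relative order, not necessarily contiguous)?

9

Taking 4 (sensor 1 #2, sensor 2 #3); then 4 (sensor 1 #4, sensor 2 #4); then 3 (sensor 1 #5, sensor 2 #7); then 6 (sensor 1 #7, sensor 2 #8); then 4 (sensor 1 #9, sensor 2 #9); then 4 (sensor 1 #11, sensor 2 #10); then 7 (sensor 1 #12, sensor 2 #11); then 3 (sensor 1 #13, sensor 2 #12); then 3 (sensor 1 #14, sensor 2 #13) gives a common subsequence of length 9. The LCS DP gives dp[14][14] = 9, so this is optimal.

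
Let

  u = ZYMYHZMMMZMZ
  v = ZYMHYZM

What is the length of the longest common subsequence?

6

Match Z at u[1]=v[1]; then Y at u[2]=v[2]; then M at u[3]=v[3]; then Y at u[4]=v[5]; then Z at u[10]=v[6]; then M at u[11]=v[7] — 6 characters in the same relative order in both. dp[12][7] = 6 confirms this is the maximum.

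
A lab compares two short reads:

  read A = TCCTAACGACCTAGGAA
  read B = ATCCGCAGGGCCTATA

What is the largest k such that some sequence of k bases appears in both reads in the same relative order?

10

Taking T (read A #1, read B #2), then C (read A #2, read B #4), then C (read A #3, read B #6), then A (read A #5, read B #7), then G (read A #8, read B #10), then C (read A #10, read B #11), then C (read A #11, read B #12), then T (read A #12, read B #13), then A (read A #13, read B #14), then A (read A #17, read B #16) gives a common subsequence of length 10. The LCS DP gives dp[17][16] = 10, so this is optimal.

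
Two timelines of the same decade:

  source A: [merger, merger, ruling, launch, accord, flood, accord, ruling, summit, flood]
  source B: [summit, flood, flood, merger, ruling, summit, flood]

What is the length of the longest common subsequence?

One common subsequence of length 4: merger [2,4], then ruling [8,5], then summit [9,6], then flood [10,7]. Since dp[10][7] = 4, nothing longer is possible.

4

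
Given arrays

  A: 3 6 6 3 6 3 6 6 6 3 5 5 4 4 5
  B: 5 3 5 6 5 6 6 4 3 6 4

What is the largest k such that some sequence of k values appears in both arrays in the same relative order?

Match 3 at A[1]=B[2]; then 6 at A[2]=B[4]; then 6 at A[3]=B[6]; then 6 at A[5]=B[7]; then 3 at A[6]=B[9]; then 6 at A[9]=B[10]; then 4 at A[14]=B[11] — 7 values in the same relative order in both. Since dp[15][11] = 7, nothing longer is possible.

7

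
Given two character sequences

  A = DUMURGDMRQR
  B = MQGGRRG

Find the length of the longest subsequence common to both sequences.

Let dp[i][j] be the LCS length of the first i characters of A and the first j characters of B. dp[i][j] = dp[i-1][j-1]+1 when the i-th and j-th characters match, else max(dp[i-1][j], dp[i][j-1]).
    ·  M  Q  G  G  R  R  G
 ·  0  0  0  0  0  0  0  0
 D  0  0  0  0  0  0  0  0
 U  0  0  0  0  0  0  0  0
 M  0  1  1  1  1  1  1  1
 U  0  1  1  1  1  1  1  1
 R  0  1  1  1  1  2  2  2
 G  0  1  1  2  2  2  2  3
 D  0  1  1  2  2  2  2  3
 M  0  1  1  2  2  2  2  3
 R  0  1  1  2  2  3  3  3
 Q  0  1  2  2  2  3  3  3
 R  0  1  2  2  2  3  4  4
dp[11][7] = 4. One LCS (by backtracking along matches): MGRR.

4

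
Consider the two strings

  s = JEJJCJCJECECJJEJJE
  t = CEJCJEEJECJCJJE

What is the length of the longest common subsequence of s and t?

11

Pick E [2,2], then J [4,3], then C [5,4], then J [6,5], then J [8,8], then E [9,9], then C [10,10], then C [12,12], then J [16,13], then J [17,14], then E [18,15]; all 11 characters appear in both, in order, and the DP table's final entry dp[18][15] is also 11, so no common subsequence is longer.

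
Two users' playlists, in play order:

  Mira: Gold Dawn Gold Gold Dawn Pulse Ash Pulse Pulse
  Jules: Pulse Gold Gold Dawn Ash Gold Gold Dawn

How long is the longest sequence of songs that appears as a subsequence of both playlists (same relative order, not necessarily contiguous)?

Pick Gold [1,3], Dawn [2,4], Gold [3,6], Gold [4,7], Dawn [5,8]; all 5 songs appear in both, in order, and the DP table's final entry dp[9][8] is also 5, so no common subsequence is longer.

5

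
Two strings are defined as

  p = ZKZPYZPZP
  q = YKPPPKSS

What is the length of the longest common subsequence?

4

One common subsequence of length 4: K [2,2] → P [4,3] → P [7,4] → P [9,5]. The LCS DP gives dp[9][8] = 4, so this is optimal.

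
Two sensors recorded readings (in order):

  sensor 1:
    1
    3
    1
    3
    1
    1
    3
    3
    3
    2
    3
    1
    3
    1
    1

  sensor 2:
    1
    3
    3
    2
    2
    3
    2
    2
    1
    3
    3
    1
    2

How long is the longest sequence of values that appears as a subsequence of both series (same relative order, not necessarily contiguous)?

8

Pick 1 at sensor 1[1]=sensor 2[1]; then 3 at sensor 1[2]=sensor 2[2]; then 3 at sensor 1[4]=sensor 2[3]; then 3 at sensor 1[7]=sensor 2[6]; then 2 at sensor 1[10]=sensor 2[8]; then 3 at sensor 1[11]=sensor 2[10]; then 3 at sensor 1[13]=sensor 2[11]; then 1 at sensor 1[14]=sensor 2[12]; all 8 values appear in both, in order. The LCS DP gives dp[15][13] = 8, so this is optimal.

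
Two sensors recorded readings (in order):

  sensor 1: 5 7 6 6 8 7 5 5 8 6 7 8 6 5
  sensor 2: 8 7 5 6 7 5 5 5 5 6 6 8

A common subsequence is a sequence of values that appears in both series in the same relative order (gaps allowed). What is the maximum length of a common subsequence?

One common subsequence of length 7: 5 (sensor 1 #1, sensor 2 #3); then 6 (sensor 1 #4, sensor 2 #4); then 7 (sensor 1 #6, sensor 2 #5); then 5 (sensor 1 #7, sensor 2 #8); then 5 (sensor 1 #8, sensor 2 #9); then 6 (sensor 1 #10, sensor 2 #11); then 8 (sensor 1 #12, sensor 2 #12). Since dp[14][12] = 7, nothing longer is possible.

7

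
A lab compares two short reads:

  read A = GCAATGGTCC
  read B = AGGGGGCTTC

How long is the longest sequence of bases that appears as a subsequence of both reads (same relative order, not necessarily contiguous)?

Match G (read A #1, read B #6); then C (read A #2, read B #7); then T (read A #5, read B #8); then T (read A #8, read B #9); then C (read A #10, read B #10) — 5 bases in the same relative order in both. The LCS DP gives dp[10][10] = 5, so this is optimal.

5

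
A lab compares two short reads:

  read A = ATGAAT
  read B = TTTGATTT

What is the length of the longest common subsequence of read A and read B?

4

Let dp[i][j] be the LCS length of the first i bases of read A and the first j bases of read B. dp[i][j] = dp[i-1][j-1]+1 when the i-th and j-th bases match, else max(dp[i-1][j], dp[i][j-1]).
    ·  T  T  T  G  A  T  T  T
 ·  0  0  0  0  0  0  0  0  0
 A  0  0  0  0  0  1  1  1  1
 T  0  1  1  1  1  1  2  2  2
 G  0  1  1  1  2  2  2  2  2
 A  0  1  1  1  2  3  3  3  3
 A  0  1  1  1  2  3  3  3  3
 T  0  1  2  2  2  3  4  4  4
dp[6][8] = 4. One LCS (by backtracking along matches): TGAT.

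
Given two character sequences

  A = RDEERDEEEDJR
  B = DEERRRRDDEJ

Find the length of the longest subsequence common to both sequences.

7

Let dp[i][j] be the LCS length of the first i characters of A and the first j characters of B. dp[i][j] = dp[i-1][j-1]+1 when the i-th and j-th characters match, else max(dp[i-1][j], dp[i][j-1]).
    ·  D  E  E  R  R  R  R  D  D  E  J
 ·  0  0  0  0  0  0  0  0  0  0  0  0
 R  0  0  0  0  1  1  1  1  1  1  1  1
 D  0  1  1  1  1  1  1  1  2  2  2  2
 E  0  1  2  2  2  2  2  2  2  2  3  3
 E  0  1  2  3  3  3  3  3  3  3  3  3
 R  0  1  2  3  4  4  4  4  4  4  4  4
 D  0  1  2  3  4  4  4  4  5  5  5  5
 E  0  1  2  3  4  4  4  4  5  5  6  6
 E  0  1  2  3  4  4  4  4  5  5  6  6
 E  0  1  2  3  4  4  4  4  5  5  6  6
 D  0  1  2  3  4  4  4  4  5  6  6  6
 J  0  1  2  3  4  4  4  4  5  6  6  7
 R  0  1  2  3  4  5  5  5  5  6  6  7
dp[12][11] = 7. One LCS (by backtracking along matches): DEERDEJ.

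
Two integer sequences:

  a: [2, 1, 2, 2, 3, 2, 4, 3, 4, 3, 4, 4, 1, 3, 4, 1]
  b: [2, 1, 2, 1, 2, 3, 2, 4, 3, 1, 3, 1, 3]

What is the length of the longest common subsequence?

11

Pick 2 (a #1, b #1); then 1 (a #2, b #2); then 2 (a #3, b #3); then 2 (a #4, b #5); then 3 (a #5, b #6); then 2 (a #6, b #7); then 4 (a #7, b #8); then 3 (a #8, b #9); then 3 (a #10, b #11); then 1 (a #13, b #12); then 3 (a #14, b #13); all 11 values appear in both, in order. The LCS DP gives dp[16][13] = 11, so this is optimal.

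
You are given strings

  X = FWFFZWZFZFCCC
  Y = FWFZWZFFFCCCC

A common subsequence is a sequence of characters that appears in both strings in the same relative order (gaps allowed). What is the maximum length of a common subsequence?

One common subsequence of length 11: F [1,1], then W [2,2], then F [4,3], then Z [5,4], then W [6,5], then Z [7,6], then F [8,8], then F [10,9], then C [11,11], then C [12,12], then C [13,13], and the DP table's final entry dp[13][13] is also 11, so no common subsequence is longer.

11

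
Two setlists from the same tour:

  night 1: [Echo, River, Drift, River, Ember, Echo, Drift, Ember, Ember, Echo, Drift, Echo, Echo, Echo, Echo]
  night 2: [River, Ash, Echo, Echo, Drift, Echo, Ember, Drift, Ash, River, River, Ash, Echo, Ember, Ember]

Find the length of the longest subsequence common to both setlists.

6

One common subsequence of length 6: Echo at night 1[1]=night 2[6], then River at night 1[2]=night 2[10], then River at night 1[4]=night 2[11], then Echo at night 1[6]=night 2[13], then Ember at night 1[8]=night 2[14], then Ember at night 1[9]=night 2[15]. The LCS DP gives dp[15][15] = 6, so this is optimal.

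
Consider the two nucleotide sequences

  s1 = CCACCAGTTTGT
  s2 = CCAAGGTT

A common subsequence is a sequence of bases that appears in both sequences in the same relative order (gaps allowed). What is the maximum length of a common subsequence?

Match C [1,1], then C [2,2], then A [3,3], then A [6,4], then G [7,6], then T [10,7], then T [12,8] — 7 bases in the same relative order in both. Since dp[12][8] = 7, nothing longer is possible.

7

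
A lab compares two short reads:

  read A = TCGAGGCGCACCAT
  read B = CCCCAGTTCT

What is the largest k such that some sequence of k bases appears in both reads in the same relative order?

6

Let dp[i][j] be the LCS length of the first i bases of read A and the first j bases of read B. dp[i][j] = dp[i-1][j-1]+1 when the i-th and j-th bases match, else max(dp[i-1][j], dp[i][j-1]).
    ·  C  C  C  C  A  G  T  T  C  T
 ·  0  0  0  0  0  0  0  0  0  0  0
 T  0  0  0  0  0  0  0  1  1  1  1
 C  0  1  1  1  1  1  1  1  1  2  2
 G  0  1  1  1  1  1  2  2  2  2  2
 A  0  1  1  1  1  2  2  2  2  2  2
 G  0  1  1  1  1  2  3  3  3  3  3
 G  0  1  1  1  1  2  3  3  3  3  3
 C  0  1  2  2  2  2  3  3  3  4  4
 G  0  1  2  2  2  2  3  3  3  4  4
 C  0  1  2  3  3  3  3  3  3  4  4
 A  0  1  2  3  3  4  4  4  4  4  4
 C  0  1  2  3  4  4  4  4  4  5  5
 C  0  1  2  3  4  4  4  4  4  5  5
 A  0  1  2  3  4  5  5  5  5  5  5
 T  0  1  2  3  4  5  5  6  6  6  6
dp[14][10] = 6. One LCS (by backtracking along matches): CCCACT.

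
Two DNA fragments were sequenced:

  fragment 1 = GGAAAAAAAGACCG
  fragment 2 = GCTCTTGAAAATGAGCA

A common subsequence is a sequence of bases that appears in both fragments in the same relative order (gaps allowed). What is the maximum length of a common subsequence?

9

One common subsequence of length 9: G [1,1] → G [2,7] → A [3,8] → A [4,9] → A [5,10] → A [6,11] → A [9,14] → G [10,15] → A [11,17], and the DP table's final entry dp[14][17] is also 9, so no common subsequence is longer.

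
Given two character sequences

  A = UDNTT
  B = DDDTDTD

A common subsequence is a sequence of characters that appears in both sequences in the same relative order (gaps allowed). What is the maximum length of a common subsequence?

3

Match D (A #2, B #3), T (A #4, B #4), T (A #5, B #6) — 3 characters in the same relative order in both. dp[5][7] = 3 confirms this is the maximum.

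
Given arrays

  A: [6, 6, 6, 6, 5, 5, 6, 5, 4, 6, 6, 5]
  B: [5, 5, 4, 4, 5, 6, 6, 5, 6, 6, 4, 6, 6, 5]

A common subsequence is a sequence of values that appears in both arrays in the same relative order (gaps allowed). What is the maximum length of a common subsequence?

8

Pick 6 [1,6], then 6 [2,7], then 6 [4,9], then 6 [7,10], then 4 [9,11], then 6 [10,12], then 6 [11,13], then 5 [12,14]; all 8 values appear in both, in order. Since dp[12][14] = 8, nothing longer is possible.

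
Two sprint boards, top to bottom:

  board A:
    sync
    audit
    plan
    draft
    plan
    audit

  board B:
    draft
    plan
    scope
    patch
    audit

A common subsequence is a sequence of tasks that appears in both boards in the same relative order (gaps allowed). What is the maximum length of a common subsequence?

One common subsequence of length 3: draft (board A #4, board B #1); then plan (board A #5, board B #2); then audit (board A #6, board B #5). dp[6][5] = 3 confirms this is the maximum.

3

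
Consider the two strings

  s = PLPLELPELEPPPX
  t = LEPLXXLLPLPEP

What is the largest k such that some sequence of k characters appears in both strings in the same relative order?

One common subsequence of length 8: P [1,3] → L [2,4] → L [4,7] → L [6,8] → P [7,9] → L [9,10] → E [10,12] → P [13,13], and the DP table's final entry dp[14][13] is also 8, so no common subsequence is longer.

8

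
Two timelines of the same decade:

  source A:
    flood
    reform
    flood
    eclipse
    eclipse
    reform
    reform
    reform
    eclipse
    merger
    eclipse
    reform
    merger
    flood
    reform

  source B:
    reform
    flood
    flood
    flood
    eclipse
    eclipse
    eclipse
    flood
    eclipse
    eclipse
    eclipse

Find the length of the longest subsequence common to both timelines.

Pick flood at source A[1]=source B[3], flood at source A[3]=source B[4], eclipse at source A[4]=source B[7], eclipse at source A[5]=source B[9], eclipse at source A[9]=source B[10], eclipse at source A[11]=source B[11]; all 6 events appear in both, in order, and the DP table's final entry dp[15][11] is also 6, so no common subsequence is longer.

6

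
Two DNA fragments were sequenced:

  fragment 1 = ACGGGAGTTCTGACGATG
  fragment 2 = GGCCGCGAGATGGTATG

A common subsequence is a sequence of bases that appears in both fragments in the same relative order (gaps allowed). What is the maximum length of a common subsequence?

Pick C [2,4]; then G [3,5]; then G [4,7]; then G [5,9]; then A [6,10]; then T [11,11]; then G [12,12]; then G [15,13]; then A [16,15]; then T [17,16]; then G [18,17]; all 11 bases appear in both, in order. dp[18][17] = 11 confirms this is the maximum.

11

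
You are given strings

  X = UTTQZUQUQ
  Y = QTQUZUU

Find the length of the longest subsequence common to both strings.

Let dp[i][j] be the LCS length of the first i characters of X and the first j characters of Y. dp[i][j] = dp[i-1][j-1]+1 when the i-th and j-th characters match, else max(dp[i-1][j], dp[i][j-1]).
    ·  Q  T  Q  U  Z  U  U
 ·  0  0  0  0  0  0  0  0
 U  0  0  0  0  1  1  1  1
 T  0  0  1  1  1  1  1  1
 T  0  0  1  1  1  1  1  1
 Q  0  1  1  2  2  2  2  2
 Z  0  1  1  2  2  3  3  3
 U  0  1  1  2  3  3  4  4
 Q  0  1  1  2  3  3  4  4
 U  0  1  1  2  3  3  4  5
 Q  0  1  1  2  3  3  4  5
dp[9][7] = 5. One LCS (by backtracking along matches): TQZUU.

5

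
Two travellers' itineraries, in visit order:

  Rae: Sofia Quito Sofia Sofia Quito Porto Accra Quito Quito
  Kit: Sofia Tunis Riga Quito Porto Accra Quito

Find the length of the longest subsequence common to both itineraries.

5

Match Sofia at Rae[1]=Kit[1] → Quito at Rae[5]=Kit[4] → Porto at Rae[6]=Kit[5] → Accra at Rae[7]=Kit[6] → Quito at Rae[9]=Kit[7] — 5 stops in the same relative order in both. The LCS DP gives dp[9][7] = 5, so this is optimal.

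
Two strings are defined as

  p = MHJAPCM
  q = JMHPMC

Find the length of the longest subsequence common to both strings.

4

One common subsequence of length 4: M at p[1]=q[2], then H at p[2]=q[3], then P at p[5]=q[4], then C at p[6]=q[6]. The LCS DP gives dp[7][6] = 4, so this is optimal.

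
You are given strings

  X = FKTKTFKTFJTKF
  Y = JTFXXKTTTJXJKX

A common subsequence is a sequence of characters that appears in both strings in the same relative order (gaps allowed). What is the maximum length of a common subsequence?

7

Taking F [1,3], then K [2,6], then T [3,7], then T [5,8], then T [8,9], then J [10,12], then K [12,13] gives a common subsequence of length 7, and the DP table's final entry dp[13][14] is also 7, so no common subsequence is longer.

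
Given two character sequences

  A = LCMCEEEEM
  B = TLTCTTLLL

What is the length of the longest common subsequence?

2

Match L [1,2]; then C [2,4] — 2 characters in the same relative order in both. dp[9][9] = 2 confirms this is the maximum.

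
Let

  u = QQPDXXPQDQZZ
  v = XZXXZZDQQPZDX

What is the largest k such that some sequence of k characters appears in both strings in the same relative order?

Pick Q (u #1, v #8), then Q (u #2, v #9), then P (u #3, v #10), then D (u #4, v #12), then X (u #6, v #13); all 5 characters appear in both, in order. The LCS DP gives dp[12][13] = 5, so this is optimal.

5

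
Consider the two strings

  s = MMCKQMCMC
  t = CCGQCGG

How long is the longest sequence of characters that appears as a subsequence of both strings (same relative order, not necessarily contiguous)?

Match C [3,2], then Q [5,4], then C [7,5] — 3 characters in the same relative order in both. The LCS DP gives dp[9][7] = 3, so this is optimal.

3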